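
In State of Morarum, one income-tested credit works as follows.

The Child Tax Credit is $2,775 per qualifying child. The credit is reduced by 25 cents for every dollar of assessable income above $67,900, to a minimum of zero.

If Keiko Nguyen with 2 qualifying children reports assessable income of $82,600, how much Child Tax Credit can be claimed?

$1,875

Child Tax Credit: base = 2 × $2,775 = $5,550. 25% of the $14,700 excess over $67,900 is $3,675; credit = $5,550 − $3,675 = $1,875.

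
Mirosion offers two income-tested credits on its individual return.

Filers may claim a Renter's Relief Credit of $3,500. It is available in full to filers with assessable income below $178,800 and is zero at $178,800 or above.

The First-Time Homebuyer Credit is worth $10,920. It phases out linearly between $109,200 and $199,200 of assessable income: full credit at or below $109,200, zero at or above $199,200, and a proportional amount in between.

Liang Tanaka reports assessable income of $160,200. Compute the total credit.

$8,232

Renter's Relief Credit: $160,200 is below the $178,800 cutoff, so the full $3,500 applies.
First-Time Homebuyer Credit: $160,200 is $51,000 into a $90,000 phase-out range, leaving 39,000/90,000 of the credit: $10,920 × 39,000/90,000 = $4,732.
Total: $3,500 + $4,732 = $8,232.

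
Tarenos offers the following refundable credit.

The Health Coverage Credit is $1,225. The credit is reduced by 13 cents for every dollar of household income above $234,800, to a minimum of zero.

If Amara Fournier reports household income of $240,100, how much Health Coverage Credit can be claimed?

Health Coverage Credit: 13% of the $5,300 excess over $234,800 is $689; credit = $1,225 − $689 = $536.

$536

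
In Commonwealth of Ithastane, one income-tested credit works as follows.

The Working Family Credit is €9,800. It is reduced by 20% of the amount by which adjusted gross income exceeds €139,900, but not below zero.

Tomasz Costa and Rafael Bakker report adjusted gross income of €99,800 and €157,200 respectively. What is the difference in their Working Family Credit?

€3,460

Tomasz (€99,800): Working Family Credit: €99,800 is at or below the €139,900 threshold, so the full €9,800 applies.
Rafael (€157,200): Working Family Credit: 20% of the €17,300 excess over €139,900 is €3,460; credit = €9,800 − €3,460 = €6,340.
Difference: |€9,800 − €6,340| = €3,460.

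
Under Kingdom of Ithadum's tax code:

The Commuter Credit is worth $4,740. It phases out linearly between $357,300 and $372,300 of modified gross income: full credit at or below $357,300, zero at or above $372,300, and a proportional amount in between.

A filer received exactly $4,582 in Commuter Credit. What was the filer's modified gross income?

$4,582 is 4,582/4,740 of the full $4,740, so 158/4,740 of the $15,000 range has been used: income = $357,300 + $15,000 × 158/4,740 = $357,800.

$357,800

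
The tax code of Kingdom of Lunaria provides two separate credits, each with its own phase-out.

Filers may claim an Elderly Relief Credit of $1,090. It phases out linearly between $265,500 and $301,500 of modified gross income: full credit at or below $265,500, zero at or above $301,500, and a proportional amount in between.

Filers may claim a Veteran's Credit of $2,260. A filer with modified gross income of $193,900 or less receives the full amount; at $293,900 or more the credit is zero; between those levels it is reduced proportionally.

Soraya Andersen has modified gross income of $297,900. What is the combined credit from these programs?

Elderly Relief Credit: $297,900 is $32,400 into a $36,000 phase-out range, leaving 3,600/36,000 of the credit: $1,090 × 3,600/36,000 = $109.
Veteran's Credit: $297,900 is at or above $293,900, so the credit is $0.
Total: $109 + $0 = $109.

$109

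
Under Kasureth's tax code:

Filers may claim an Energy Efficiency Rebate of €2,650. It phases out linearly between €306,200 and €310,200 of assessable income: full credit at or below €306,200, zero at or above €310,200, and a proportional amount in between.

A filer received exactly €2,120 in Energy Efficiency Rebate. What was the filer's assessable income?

€2,120 is 2,120/2,650 of the full €2,650, so 530/2,650 of the €4,000 range has been used: income = €306,200 + €4,000 × 530/2,650 = €307,000.

€307,000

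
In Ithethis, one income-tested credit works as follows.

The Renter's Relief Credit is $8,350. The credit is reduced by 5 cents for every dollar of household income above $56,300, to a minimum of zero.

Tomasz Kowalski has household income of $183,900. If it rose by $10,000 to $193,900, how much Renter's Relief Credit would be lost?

At $183,900 — 5% of the $127,600 excess over $56,300 is $6,380; credit = $8,350 − $6,380 = $1,970.
At $193,900 — 5% of the $137,600 excess over $56,300 is $6,880; credit = $8,350 − $6,880 = $1,470.
Lost: $1,970 − $1,470 = $500.

$500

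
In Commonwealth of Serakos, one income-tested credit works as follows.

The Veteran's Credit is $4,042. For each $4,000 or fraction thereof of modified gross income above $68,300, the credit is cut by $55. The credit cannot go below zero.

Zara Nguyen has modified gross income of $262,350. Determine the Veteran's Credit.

Veteran's Credit: income exceeds $68,300 by $194,050, which is 49 full-or-partial $4,000 increments; reduction = 49 × $55 = $2,695, leaving $1,347.

$1,347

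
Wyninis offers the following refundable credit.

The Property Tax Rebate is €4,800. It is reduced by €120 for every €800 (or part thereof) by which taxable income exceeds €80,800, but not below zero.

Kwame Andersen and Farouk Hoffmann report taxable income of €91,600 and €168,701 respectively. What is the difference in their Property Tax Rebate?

€3,120

Kwame (€91,600): Property Tax Rebate: income exceeds €80,800 by €10,800, which is 14 full-or-partial €800 increments; reduction = 14 × €120 = €1,680, leaving €3,120.
Farouk (€168,701): Property Tax Rebate: income exceeds €80,800 by €87,901 → 110 increments × €120 = €13,200 ≥ base, so the credit is €0.
Difference: |€3,120 − €0| = €3,120.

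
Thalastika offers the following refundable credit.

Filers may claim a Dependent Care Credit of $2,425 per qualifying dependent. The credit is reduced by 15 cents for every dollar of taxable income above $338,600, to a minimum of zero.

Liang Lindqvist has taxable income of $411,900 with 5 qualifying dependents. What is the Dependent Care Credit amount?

Dependent Care Credit: base = 5 × $2,425 = $12,125. 15% of the $73,300 excess over $338,600 is $10,995; credit = $12,125 − $10,995 = $1,130.

$1,130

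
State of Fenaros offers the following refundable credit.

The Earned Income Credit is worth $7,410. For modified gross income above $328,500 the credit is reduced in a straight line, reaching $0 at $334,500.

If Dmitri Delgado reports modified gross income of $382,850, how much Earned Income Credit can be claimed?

Earned Income Credit: $382,850 is at or above $334,500, so the credit is $0.

$0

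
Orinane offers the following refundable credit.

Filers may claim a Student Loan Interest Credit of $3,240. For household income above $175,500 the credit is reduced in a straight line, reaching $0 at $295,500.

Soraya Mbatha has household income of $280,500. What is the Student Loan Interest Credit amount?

Student Loan Interest Credit: $280,500 is $105,000 into a $120,000 phase-out range, leaving 15,000/120,000 of the credit: $3,240 × 15,000/120,000 = $405.

$405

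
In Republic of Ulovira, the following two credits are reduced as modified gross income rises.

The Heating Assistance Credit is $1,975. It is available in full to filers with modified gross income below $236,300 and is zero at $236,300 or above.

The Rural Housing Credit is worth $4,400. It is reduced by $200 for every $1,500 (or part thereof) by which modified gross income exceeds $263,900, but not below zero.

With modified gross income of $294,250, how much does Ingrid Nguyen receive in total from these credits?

Heating Assistance Credit: $294,250 meets or exceeds the $236,300 cutoff, so the credit is $0.
Rural Housing Credit: income exceeds $263,900 by $30,350, which is 21 full-or-partial $1,500 increments; reduction = 21 × $200 = $4,200, leaving $200.
Total: $0 + $200 = $200.

$200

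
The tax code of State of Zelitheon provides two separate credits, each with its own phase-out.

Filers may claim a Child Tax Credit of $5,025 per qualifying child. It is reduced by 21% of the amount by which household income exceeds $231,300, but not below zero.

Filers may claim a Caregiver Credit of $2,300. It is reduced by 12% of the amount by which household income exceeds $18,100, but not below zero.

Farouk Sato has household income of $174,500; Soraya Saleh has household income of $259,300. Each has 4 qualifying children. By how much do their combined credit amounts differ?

Farouk ($174,500): Child Tax Credit: base = 4 × $5,025 = $20,100. $174,500 is at or below the $231,300 threshold, so the full $20,100 applies. Caregiver Credit: 12% of the $156,400 excess over $18,100 is $18,768 ≥ base, so the credit is $0. total $20,100 + $0 = $20,100
Soraya ($259,300): Child Tax Credit: base = 4 × $5,025 = $20,100. 21% of the $28,000 excess over $231,300 is $5,880; credit = $20,100 − $5,880 = $14,220. Caregiver Credit: 12% of the $241,200 excess over $18,100 is $28,944 ≥ base, so the credit is $0. total $14,220 + $0 = $14,220
Difference: |$20,100 − $14,220| = $5,880.

$5,880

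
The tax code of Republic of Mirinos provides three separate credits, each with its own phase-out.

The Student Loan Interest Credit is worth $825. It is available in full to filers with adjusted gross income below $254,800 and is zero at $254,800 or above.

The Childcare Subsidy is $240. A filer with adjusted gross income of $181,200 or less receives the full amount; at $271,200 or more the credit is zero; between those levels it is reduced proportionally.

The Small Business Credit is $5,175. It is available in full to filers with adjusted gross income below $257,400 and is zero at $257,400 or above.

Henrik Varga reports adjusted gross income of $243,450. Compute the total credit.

Student Loan Interest Credit: $243,450 is below the $254,800 cutoff, so the full $825 applies.
Childcare Subsidy: $243,450 is $62,250 into a $90,000 phase-out range, leaving 27,750/90,000 of the credit: $240 × 27,750/90,000 = $74.
Small Business Credit: $243,450 is below the $257,400 cutoff, so the full $5,175 applies.
Total: $825 + $74 + $5,175 = $6,074.

$6,074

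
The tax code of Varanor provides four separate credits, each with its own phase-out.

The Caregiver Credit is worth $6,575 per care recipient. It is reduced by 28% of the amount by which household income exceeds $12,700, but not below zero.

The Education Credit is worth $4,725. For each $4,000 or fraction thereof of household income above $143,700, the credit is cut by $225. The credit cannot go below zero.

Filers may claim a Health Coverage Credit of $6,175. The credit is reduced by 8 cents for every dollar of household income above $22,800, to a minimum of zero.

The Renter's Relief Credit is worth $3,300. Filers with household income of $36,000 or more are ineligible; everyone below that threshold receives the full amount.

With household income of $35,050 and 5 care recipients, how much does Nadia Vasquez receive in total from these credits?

$39,837

Caregiver Credit: base = 5 × $6,575 = $32,875. 28% of the $22,350 excess over $12,700 is $6,258; credit = $32,875 − $6,258 = $26,617.
Education Credit: $35,050 is at or below the $143,700 threshold, so the full $4,725 applies.
Health Coverage Credit: 8% of the $12,250 excess over $22,800 is $980; credit = $6,175 − $980 = $5,195.
Renter's Relief Credit: $35,050 is below the $36,000 cutoff, so the full $3,300 applies.
Total: $26,617 + $4,725 + $5,195 + $3,300 = $39,837.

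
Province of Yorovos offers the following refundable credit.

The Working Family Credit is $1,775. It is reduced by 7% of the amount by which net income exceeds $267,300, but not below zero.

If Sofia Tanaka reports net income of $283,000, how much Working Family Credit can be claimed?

Working Family Credit: 7% of the $15,700 excess over $267,300 is $1,099; credit = $1,775 − $1,099 = $676.

$676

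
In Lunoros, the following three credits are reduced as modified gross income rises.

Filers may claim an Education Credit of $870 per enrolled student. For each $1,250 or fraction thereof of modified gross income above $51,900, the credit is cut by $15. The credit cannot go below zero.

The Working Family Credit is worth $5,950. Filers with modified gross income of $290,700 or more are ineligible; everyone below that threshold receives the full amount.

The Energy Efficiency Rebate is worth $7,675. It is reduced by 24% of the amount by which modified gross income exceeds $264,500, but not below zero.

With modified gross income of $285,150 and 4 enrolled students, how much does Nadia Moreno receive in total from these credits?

$9,344

Education Credit: base = 4 × $870 = $3,480. income exceeds $51,900 by $233,250, which is 187 full-or-partial $1,250 increments; reduction = 187 × $15 = $2,805, leaving $675.
Working Family Credit: $285,150 is below the $290,700 cutoff, so the full $5,950 applies.
Energy Efficiency Rebate: 24% of the $20,650 excess over $264,500 is $4,956; credit = $7,675 − $4,956 = $2,719.
Total: $675 + $5,950 + $2,719 = $9,344.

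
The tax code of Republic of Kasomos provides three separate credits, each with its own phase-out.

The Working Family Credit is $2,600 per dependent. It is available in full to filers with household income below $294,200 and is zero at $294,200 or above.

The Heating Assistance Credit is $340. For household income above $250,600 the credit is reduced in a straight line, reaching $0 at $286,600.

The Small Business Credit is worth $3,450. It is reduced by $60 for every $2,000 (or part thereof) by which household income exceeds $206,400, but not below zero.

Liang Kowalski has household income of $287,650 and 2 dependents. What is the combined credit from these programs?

Working Family Credit: base = 2 × $2,600 = $5,200. $287,650 is below the $294,200 cutoff, so the full $5,200 applies.
Heating Assistance Credit: $287,650 is at or above $286,600, so the credit is $0.
Small Business Credit: income exceeds $206,400 by $81,250, which is 41 full-or-partial $2,000 increments; reduction = 41 × $60 = $2,460, leaving $990.
Total: $5,200 + $0 + $990 = $6,190.

$6,190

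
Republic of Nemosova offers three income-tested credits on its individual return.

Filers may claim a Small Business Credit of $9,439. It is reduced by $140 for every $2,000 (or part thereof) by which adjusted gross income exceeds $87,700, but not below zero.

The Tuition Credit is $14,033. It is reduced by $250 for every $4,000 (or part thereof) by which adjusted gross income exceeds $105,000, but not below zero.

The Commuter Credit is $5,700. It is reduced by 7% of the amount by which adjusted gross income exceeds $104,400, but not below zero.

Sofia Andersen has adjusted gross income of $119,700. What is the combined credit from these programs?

$24,861

Small Business Credit: income exceeds $87,700 by $32,000, which is 16 full-or-partial $2,000 increments; reduction = 16 × $140 = $2,240, leaving $7,199.
Tuition Credit: income exceeds $105,000 by $14,700, which is 4 full-or-partial $4,000 increments; reduction = 4 × $250 = $1,000, leaving $13,033.
Commuter Credit: 7% of the $15,300 excess over $104,400 is $1,071; credit = $5,700 − $1,071 = $4,629.
Total: $7,199 + $13,033 + $4,629 = $24,861.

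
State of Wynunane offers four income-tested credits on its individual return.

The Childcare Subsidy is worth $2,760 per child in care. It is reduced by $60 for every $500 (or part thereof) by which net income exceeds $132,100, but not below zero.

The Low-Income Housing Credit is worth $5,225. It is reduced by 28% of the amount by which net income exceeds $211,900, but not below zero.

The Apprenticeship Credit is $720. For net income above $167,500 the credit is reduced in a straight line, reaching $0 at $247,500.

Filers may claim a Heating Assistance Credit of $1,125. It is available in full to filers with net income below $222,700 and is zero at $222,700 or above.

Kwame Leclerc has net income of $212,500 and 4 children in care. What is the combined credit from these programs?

$7,877

Childcare Subsidy: base = 4 × $2,760 = $11,040. income exceeds $132,100 by $80,400, which is 161 full-or-partial $500 increments; reduction = 161 × $60 = $9,660, leaving $1,380.
Low-Income Housing Credit: 28% of the $600 excess over $211,900 is $168; credit = $5,225 − $168 = $5,057.
Apprenticeship Credit: $212,500 is $45,000 into a $80,000 phase-out range, leaving 35,000/80,000 of the credit: $720 × 35,000/80,000 = $315.
Heating Assistance Credit: $212,500 is below the $222,700 cutoff, so the full $1,125 applies.
Total: $1,380 + $5,057 + $315 + $1,125 = $7,877.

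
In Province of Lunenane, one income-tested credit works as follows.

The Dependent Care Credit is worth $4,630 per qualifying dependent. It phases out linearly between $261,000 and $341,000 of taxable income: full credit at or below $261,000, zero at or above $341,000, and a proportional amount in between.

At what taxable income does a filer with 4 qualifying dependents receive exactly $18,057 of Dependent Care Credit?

Full credit = 4 × $4,630 = $18,520.
$18,057 is 18,057/18,520 of the full $18,520, so 463/18,520 of the $80,000 range has been used: income = $261,000 + $80,000 × 463/18,520 = $263,000.

$263,000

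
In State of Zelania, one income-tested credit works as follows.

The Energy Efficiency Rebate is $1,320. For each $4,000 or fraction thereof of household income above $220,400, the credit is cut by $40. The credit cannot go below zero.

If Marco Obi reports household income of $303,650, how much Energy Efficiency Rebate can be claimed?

Energy Efficiency Rebate: income exceeds $220,400 by $83,250, which is 21 full-or-partial $4,000 increments; reduction = 21 × $40 = $840, leaving $480.

$480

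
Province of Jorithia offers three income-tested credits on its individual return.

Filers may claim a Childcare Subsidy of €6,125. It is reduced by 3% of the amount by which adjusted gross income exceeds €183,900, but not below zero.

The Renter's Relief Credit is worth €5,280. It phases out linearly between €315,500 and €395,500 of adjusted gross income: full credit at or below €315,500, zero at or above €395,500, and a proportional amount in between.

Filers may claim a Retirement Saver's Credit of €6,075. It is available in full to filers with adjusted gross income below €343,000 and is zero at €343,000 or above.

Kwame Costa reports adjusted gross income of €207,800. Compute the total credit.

€16,763

Childcare Subsidy: 3% of the €23,900 excess over €183,900 is €717; credit = €6,125 − €717 = €5,408.
Renter's Relief Credit: €207,800 is at or below the €315,500 threshold, so the full €5,280 applies.
Retirement Saver's Credit: €207,800 is below the €343,000 cutoff, so the full €6,075 applies.
Total: €5,408 + €5,280 + €6,075 = €16,763.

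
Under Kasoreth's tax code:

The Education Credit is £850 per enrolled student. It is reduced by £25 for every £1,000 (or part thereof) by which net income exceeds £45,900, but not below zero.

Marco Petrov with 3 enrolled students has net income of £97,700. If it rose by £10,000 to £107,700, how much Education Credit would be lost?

£250

At £97,700 — base = 3 × £850 = £2,550. income exceeds £45,900 by £51,800, which is 52 full-or-partial £1,000 increments; reduction = 52 × £25 = £1,300, leaving £1,250.
At £107,700 — base = 3 × £850 = £2,550. income exceeds £45,900 by £61,800, which is 62 full-or-partial £1,000 increments; reduction = 62 × £25 = £1,550, leaving £1,000.
Lost: £1,250 − £1,000 = £250.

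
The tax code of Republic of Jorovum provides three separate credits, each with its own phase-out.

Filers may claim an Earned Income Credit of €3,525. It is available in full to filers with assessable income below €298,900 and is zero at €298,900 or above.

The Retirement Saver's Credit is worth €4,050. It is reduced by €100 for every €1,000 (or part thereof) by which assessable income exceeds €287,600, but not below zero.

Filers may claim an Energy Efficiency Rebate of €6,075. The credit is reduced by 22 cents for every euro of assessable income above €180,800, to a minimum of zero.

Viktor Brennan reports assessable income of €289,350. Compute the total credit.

€7,375

Earned Income Credit: €289,350 is below the €298,900 cutoff, so the full €3,525 applies.
Retirement Saver's Credit: income exceeds €287,600 by €1,750, which is 2 full-or-partial €1,000 increments; reduction = 2 × €100 = €200, leaving €3,850.
Energy Efficiency Rebate: 22% of the €108,550 excess over €180,800 is €23,881 ≥ base, so the credit is €0.
Total: €3,525 + €3,850 + €0 = €7,375.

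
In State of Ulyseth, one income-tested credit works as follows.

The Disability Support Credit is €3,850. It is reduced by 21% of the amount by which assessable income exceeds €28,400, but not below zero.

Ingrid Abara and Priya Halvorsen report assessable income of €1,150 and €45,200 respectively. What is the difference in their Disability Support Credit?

€3,528

Ingrid (€1,150): Disability Support Credit: €1,150 is at or below the €28,400 threshold, so the full €3,850 applies.
Priya (€45,200): Disability Support Credit: 21% of the €16,800 excess over €28,400 is €3,528; credit = €3,850 − €3,528 = €322.
Difference: |€3,850 − €322| = €3,528.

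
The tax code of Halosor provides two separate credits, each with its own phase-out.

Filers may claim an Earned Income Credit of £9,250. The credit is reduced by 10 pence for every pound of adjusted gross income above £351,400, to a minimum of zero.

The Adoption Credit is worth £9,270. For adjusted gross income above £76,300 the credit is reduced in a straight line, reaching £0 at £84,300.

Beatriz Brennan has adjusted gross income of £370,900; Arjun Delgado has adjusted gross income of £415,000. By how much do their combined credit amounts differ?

£4,410

Beatriz (£370,900): Earned Income Credit: 10% of the £19,500 excess over £351,400 is £1,950; credit = £9,250 − £1,950 = £7,300. Adoption Credit: £370,900 is at or above £84,300, so the credit is £0. total £7,300 + £0 = £7,300
Arjun (£415,000): Earned Income Credit: 10% of the £63,600 excess over £351,400 is £6,360; credit = £9,250 − £6,360 = £2,890. Adoption Credit: £415,000 is at or above £84,300, so the credit is £0. total £2,890 + £0 = £2,890
Difference: |£7,300 − £2,890| = £4,410.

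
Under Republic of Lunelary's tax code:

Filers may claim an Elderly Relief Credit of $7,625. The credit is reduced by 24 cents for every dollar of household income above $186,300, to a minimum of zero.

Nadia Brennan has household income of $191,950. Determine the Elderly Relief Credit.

$6,269

Elderly Relief Credit: 24% of the $5,650 excess over $186,300 is $1,356; credit = $7,625 − $1,356 = $6,269.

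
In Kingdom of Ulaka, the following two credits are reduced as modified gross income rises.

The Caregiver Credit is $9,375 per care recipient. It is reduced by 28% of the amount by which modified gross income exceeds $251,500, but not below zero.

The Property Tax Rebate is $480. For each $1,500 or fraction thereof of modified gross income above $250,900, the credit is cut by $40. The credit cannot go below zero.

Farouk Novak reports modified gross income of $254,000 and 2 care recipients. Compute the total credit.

Caregiver Credit: base = 2 × $9,375 = $18,750. 28% of the $2,500 excess over $251,500 is $700; credit = $18,750 − $700 = $18,050.
Property Tax Rebate: income exceeds $250,900 by $3,100, which is 3 full-or-partial $1,500 increments; reduction = 3 × $40 = $120, leaving $360.
Total: $18,050 + $360 = $18,410.

$18,410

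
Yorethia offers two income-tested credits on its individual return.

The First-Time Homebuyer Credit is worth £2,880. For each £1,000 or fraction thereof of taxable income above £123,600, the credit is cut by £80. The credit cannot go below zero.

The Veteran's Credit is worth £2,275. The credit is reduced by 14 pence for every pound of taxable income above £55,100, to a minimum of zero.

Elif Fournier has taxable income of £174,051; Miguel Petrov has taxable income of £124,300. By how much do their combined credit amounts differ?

£2,800

Elif (£174,051): First-Time Homebuyer Credit: income exceeds £123,600 by £50,451 → 51 increments × £80 = £4,080 ≥ base, so the credit is £0. Veteran's Credit: 14% of the £118,951 excess over £55,100 is £16,653.14 ≥ base, so the credit is £0. total £0 + £0 = £0
Miguel (£124,300): First-Time Homebuyer Credit: income exceeds £123,600 by £700, which is 1 full-or-partial £1,000 increment; reduction = 1 × £80 = £80, leaving £2,800. Veteran's Credit: 14% of the £69,200 excess over £55,100 is £9,688 ≥ base, so the credit is £0. total £2,800 + £0 = £2,800
Difference: |£0 − £2,800| = £2,800.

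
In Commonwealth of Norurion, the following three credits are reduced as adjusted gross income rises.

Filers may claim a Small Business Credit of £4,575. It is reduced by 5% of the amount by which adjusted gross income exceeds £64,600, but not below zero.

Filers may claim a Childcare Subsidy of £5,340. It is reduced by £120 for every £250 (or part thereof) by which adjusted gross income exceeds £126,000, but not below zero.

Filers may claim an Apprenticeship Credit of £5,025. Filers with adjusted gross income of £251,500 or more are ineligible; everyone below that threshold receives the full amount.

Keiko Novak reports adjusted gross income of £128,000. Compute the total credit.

Small Business Credit: 5% of the £63,400 excess over £64,600 is £3,170; credit = £4,575 − £3,170 = £1,405.
Childcare Subsidy: income exceeds £126,000 by £2,000, which is 8 full-or-partial £250 increments; reduction = 8 × £120 = £960, leaving £4,380.
Apprenticeship Credit: £128,000 is below the £251,500 cutoff, so the full £5,025 applies.
Total: £1,405 + £4,380 + £5,025 = £10,810.

£10,810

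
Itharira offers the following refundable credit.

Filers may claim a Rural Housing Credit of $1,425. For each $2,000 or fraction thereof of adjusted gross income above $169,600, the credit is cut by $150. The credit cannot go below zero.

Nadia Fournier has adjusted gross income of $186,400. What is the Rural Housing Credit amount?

$75

Rural Housing Credit: income exceeds $169,600 by $16,800, which is 9 full-or-partial $2,000 increments; reduction = 9 × $150 = $1,350, leaving $75.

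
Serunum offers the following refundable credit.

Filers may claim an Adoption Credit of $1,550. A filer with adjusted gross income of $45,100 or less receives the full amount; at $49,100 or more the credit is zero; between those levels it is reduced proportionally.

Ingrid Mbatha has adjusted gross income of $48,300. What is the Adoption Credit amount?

$310

Adoption Credit: $48,300 is $3,200 into a $4,000 phase-out range, leaving 800/4,000 of the credit: $1,550 × 800/4,000 = $310.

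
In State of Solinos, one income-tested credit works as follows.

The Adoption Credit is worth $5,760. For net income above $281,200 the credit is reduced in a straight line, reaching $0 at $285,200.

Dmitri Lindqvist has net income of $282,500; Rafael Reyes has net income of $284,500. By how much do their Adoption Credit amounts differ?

Dmitri ($282,500): Adoption Credit: $282,500 is $1,300 into a $4,000 phase-out range, leaving 2,700/4,000 of the credit: $5,760 × 2,700/4,000 = $3,888.
Rafael ($284,500): Adoption Credit: $284,500 is $3,300 into a $4,000 phase-out range, leaving 700/4,000 of the credit: $5,760 × 700/4,000 = $1,008.
Difference: |$3,888 − $1,008| = $2,880.

$2,880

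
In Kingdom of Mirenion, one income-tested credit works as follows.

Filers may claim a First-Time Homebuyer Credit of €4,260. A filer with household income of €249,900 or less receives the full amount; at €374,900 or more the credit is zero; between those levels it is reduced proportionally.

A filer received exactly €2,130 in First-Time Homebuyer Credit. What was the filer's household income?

€2,130 is 2,130/4,260 of the full €4,260, so 2,130/4,260 of the €125,000 range has been used: income = €249,900 + €125,000 × 2,130/4,260 = €312,400.

€312,400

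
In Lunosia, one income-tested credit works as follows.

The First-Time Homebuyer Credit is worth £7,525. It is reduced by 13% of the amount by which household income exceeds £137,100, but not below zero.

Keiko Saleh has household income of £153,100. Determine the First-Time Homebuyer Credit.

First-Time Homebuyer Credit: 13% of the £16,000 excess over £137,100 is £2,080; credit = £7,525 − £2,080 = £5,445.

£5,445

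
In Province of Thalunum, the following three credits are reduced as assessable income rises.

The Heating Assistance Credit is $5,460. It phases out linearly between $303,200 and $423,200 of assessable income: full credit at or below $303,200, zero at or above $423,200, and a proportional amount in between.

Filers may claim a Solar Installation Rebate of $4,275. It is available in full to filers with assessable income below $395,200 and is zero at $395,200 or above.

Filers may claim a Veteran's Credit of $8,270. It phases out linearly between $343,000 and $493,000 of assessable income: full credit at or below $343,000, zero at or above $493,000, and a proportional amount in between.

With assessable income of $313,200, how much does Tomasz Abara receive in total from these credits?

Heating Assistance Credit: $313,200 is $10,000 into a $120,000 phase-out range, leaving 110,000/120,000 of the credit: $5,460 × 110,000/120,000 = $5,005.
Solar Installation Rebate: $313,200 is below the $395,200 cutoff, so the full $4,275 applies.
Veteran's Credit: $313,200 is at or below the $343,000 threshold, so the full $8,270 applies.
Total: $5,005 + $4,275 + $8,270 = $17,550.

$17,550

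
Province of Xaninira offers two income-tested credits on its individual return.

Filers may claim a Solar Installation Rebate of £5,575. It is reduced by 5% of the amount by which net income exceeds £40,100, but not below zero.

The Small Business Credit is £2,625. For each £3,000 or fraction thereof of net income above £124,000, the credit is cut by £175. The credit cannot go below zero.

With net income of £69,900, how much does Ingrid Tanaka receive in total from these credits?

£6,710

Solar Installation Rebate: 5% of the £29,800 excess over £40,100 is £1,490; credit = £5,575 − £1,490 = £4,085.
Small Business Credit: £69,900 is at or below the £124,000 threshold, so the full £2,625 applies.
Total: £4,085 + £2,625 = £6,710.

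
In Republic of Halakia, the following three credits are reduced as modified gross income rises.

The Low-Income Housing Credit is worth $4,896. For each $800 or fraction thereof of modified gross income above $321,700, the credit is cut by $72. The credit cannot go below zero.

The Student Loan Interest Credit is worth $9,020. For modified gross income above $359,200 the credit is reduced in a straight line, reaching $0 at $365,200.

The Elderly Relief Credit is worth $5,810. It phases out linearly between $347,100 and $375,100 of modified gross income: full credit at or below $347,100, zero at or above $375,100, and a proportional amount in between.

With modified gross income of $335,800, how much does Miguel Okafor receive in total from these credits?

Low-Income Housing Credit: income exceeds $321,700 by $14,100, which is 18 full-or-partial $800 increments; reduction = 18 × $72 = $1,296, leaving $3,600.
Student Loan Interest Credit: $335,800 is at or below the $359,200 threshold, so the full $9,020 applies.
Elderly Relief Credit: $335,800 is at or below the $347,100 threshold, so the full $5,810 applies.
Total: $3,600 + $9,020 + $5,810 = $18,430.

$18,430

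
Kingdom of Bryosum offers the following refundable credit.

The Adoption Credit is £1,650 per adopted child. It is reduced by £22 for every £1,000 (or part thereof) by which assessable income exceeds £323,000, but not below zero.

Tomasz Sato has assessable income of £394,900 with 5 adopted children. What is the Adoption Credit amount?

Adoption Credit: base = 5 × £1,650 = £8,250. income exceeds £323,000 by £71,900, which is 72 full-or-partial £1,000 increments; reduction = 72 × £22 = £1,584, leaving £6,666.

£6,666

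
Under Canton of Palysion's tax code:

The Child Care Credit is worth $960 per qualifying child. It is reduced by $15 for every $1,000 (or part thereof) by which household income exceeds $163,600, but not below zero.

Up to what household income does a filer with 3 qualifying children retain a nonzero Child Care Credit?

Full credit = 3 × $960 = $2,880.
After 191 increments the reduction is 191 × $15 = $2,865, leaving $15; one more increment wipes it out. Increment 191 ends at excess 191 × $1,000 = $191,000, so the highest qualifying income is $163,600 + $191,000 = $354,600.

$354,600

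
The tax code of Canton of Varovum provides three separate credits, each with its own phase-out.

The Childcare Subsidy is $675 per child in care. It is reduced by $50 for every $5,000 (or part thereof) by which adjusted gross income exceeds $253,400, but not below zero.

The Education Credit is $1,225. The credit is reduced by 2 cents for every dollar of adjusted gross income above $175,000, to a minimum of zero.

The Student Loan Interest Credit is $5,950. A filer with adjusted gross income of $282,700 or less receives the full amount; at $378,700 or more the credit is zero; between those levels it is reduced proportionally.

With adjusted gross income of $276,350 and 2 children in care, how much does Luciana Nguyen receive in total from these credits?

$7,050

Childcare Subsidy: base = 2 × $675 = $1,350. income exceeds $253,400 by $22,950, which is 5 full-or-partial $5,000 increments; reduction = 5 × $50 = $250, leaving $1,100.
Education Credit: 2% of the $101,350 excess over $175,000 is $2,027 ≥ base, so the credit is $0.
Student Loan Interest Credit: $276,350 is at or below the $282,700 threshold, so the full $5,950 applies.
Total: $1,100 + $0 + $5,950 = $7,050.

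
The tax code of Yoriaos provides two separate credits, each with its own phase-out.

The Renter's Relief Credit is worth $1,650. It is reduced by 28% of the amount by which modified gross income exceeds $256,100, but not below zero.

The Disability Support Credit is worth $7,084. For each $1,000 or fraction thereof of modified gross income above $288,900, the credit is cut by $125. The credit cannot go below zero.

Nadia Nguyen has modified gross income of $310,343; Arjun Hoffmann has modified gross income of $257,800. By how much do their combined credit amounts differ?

$3,924

Nadia ($310,343): Renter's Relief Credit: 28% of the $54,243 excess over $256,100 is $15,188.04 ≥ base, so the credit is $0. Disability Support Credit: income exceeds $288,900 by $21,443, which is 22 full-or-partial $1,000 increments; reduction = 22 × $125 = $2,750, leaving $4,334. total $0 + $4,334 = $4,334
Arjun ($257,800): Renter's Relief Credit: 28% of the $1,700 excess over $256,100 is $476; credit = $1,650 − $476 = $1,174. Disability Support Credit: $257,800 is at or below the $288,900 threshold, so the full $7,084 applies. total $1,174 + $7,084 = $8,258
Difference: |$4,334 − $8,258| = $3,924.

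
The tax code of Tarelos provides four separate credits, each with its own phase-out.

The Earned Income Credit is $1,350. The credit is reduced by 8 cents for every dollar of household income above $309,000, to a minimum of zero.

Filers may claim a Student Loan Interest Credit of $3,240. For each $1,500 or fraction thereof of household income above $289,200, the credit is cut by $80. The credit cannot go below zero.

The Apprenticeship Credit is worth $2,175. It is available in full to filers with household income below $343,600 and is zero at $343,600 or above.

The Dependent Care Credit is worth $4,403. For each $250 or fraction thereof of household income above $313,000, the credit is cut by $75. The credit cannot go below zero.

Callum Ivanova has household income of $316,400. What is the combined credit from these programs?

$8,006

Earned Income Credit: 8% of the $7,400 excess over $309,000 is $592; credit = $1,350 − $592 = $758.
Student Loan Interest Credit: income exceeds $289,200 by $27,200, which is 19 full-or-partial $1,500 increments; reduction = 19 × $80 = $1,520, leaving $1,720.
Apprenticeship Credit: $316,400 is below the $343,600 cutoff, so the full $2,175 applies.
Dependent Care Credit: income exceeds $313,000 by $3,400, which is 14 full-or-partial $250 increments; reduction = 14 × $75 = $1,050, leaving $3,353.
Total: $758 + $1,720 + $2,175 + $3,353 = $8,006.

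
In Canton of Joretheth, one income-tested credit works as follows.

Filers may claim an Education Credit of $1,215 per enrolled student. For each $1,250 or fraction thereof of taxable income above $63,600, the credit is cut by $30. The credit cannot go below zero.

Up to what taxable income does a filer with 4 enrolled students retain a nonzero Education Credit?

$264,850

Full credit = 4 × $1,215 = $4,860.
After 161 increments the reduction is 161 × $30 = $4,830, leaving $30; one more increment wipes it out. Increment 161 ends at excess 161 × $1,250 = $201,250, so the highest qualifying income is $63,600 + $201,250 = $264,850.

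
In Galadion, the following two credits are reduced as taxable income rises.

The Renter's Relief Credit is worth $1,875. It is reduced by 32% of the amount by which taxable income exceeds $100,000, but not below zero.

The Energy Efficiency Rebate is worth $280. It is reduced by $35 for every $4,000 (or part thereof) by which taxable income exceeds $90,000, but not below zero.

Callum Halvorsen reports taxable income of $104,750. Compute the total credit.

Renter's Relief Credit: 32% of the $4,750 excess over $100,000 is $1,520; credit = $1,875 − $1,520 = $355.
Energy Efficiency Rebate: income exceeds $90,000 by $14,750, which is 4 full-or-partial $4,000 increments; reduction = 4 × $35 = $140, leaving $140.
Total: $355 + $140 = $495.

$495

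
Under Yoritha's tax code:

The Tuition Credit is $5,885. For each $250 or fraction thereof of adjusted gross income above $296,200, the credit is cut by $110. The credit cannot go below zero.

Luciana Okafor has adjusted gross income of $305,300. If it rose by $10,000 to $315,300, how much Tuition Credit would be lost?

$1,815

At $305,300 — income exceeds $296,200 by $9,100, which is 37 full-or-partial $250 increments; reduction = 37 × $110 = $4,070, leaving $1,815.
At $315,300 — income exceeds $296,200 by $19,100 → 77 increments × $110 = $8,470 ≥ base, so the credit is $0.
Lost: $1,815 − $0 = $1,815.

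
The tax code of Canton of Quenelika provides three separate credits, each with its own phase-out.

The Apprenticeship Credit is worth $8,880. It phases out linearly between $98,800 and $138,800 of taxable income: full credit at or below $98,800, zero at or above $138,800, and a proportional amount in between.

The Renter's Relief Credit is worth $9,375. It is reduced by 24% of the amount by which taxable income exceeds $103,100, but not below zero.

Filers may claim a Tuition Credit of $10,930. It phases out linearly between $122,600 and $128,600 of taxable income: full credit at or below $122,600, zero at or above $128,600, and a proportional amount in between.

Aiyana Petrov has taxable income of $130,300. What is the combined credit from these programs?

$4,734

Apprenticeship Credit: $130,300 is $31,500 into a $40,000 phase-out range, leaving 8,500/40,000 of the credit: $8,880 × 8,500/40,000 = $1,887.
Renter's Relief Credit: 24% of the $27,200 excess over $103,100 is $6,528; credit = $9,375 − $6,528 = $2,847.
Tuition Credit: $130,300 is at or above $128,600, so the credit is $0.
Total: $1,887 + $2,847 + $0 = $4,734.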